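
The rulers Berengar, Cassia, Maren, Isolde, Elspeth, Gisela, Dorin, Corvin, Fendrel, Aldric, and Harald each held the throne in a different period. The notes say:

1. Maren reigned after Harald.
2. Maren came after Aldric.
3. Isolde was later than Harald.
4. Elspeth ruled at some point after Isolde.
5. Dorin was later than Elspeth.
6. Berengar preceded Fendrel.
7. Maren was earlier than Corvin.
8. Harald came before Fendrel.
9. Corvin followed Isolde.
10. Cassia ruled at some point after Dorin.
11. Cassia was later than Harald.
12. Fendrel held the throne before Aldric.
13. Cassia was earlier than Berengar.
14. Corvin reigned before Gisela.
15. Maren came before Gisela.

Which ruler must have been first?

Harald has a chain of constraints placing them before every other ruler, so Harald must be first.

Harald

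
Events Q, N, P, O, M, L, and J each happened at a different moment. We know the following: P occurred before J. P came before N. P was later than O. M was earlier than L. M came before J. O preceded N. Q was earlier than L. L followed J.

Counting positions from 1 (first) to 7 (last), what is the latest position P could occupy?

P must come before J, L, and N — 3 events forced after it.
Everything else can be placed before P in some valid order, so P can sit as late as position 7 − 3 = 4.

4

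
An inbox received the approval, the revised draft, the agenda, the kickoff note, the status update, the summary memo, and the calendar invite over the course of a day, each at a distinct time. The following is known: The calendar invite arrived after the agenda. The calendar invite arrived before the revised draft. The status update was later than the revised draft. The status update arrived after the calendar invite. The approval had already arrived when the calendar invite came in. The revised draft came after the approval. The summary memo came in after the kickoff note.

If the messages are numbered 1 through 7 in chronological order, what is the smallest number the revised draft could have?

The agenda, the approval, and the calendar invite must all come before the revised draft — 3 forced predecessors.
Nothing else is forced ahead of the revised draft, so its earliest slot is position 3 + 1 = 4.

4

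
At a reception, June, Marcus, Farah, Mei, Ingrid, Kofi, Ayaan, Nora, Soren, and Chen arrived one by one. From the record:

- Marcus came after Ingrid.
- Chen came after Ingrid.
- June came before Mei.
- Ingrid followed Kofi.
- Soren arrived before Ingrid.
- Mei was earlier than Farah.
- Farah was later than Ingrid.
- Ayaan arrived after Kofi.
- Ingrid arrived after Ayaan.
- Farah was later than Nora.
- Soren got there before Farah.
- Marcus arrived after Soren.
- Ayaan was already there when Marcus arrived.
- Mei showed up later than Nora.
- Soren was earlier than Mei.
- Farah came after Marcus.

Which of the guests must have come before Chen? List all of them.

Ayaan, Ingrid, Kofi, Soren

Directly stated before Chen: Ingrid.
Ayaan reaches Chen via Ayaan → Ingrid → Chen.
Kofi reaches Chen via Kofi → Ingrid → Chen.
Soren reaches Chen via Soren → Ingrid → Chen.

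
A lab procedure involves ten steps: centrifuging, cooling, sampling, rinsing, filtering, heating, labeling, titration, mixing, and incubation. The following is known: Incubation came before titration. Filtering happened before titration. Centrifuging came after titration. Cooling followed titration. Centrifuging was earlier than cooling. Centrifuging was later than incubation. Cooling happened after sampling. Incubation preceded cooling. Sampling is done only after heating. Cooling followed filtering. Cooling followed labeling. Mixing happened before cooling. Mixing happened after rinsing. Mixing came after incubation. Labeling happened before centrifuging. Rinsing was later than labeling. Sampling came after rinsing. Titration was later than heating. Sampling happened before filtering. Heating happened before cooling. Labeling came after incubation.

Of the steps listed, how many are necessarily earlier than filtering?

Directly stated before filtering: sampling.
Heating reaches filtering via heating → sampling → filtering.
Incubation reaches filtering via incubation → labeling → rinsing → sampling → filtering.
Labeling reaches filtering via labeling → rinsing → sampling → filtering.
Likewise rinsing reaches filtering by chaining the stated constraints.
No chain forces mixing (or any of the others) ahead of filtering.
That's heating, incubation, labeling, rinsing, and sampling — 5 in all.

5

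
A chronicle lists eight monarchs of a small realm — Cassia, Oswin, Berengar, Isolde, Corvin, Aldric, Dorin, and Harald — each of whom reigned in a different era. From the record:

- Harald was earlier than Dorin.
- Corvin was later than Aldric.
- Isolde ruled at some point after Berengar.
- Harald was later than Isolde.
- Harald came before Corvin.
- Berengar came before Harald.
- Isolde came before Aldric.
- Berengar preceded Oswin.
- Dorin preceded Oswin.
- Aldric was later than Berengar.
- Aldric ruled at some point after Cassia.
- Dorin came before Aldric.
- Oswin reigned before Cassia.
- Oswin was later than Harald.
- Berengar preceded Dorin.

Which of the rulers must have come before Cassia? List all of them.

Berengar, Dorin, Harald, Isolde, Oswin

Directly stated before Cassia: Oswin.
Berengar reaches Cassia via Berengar → Oswin → Cassia.
Dorin reaches Cassia via Dorin → Oswin → Cassia.
Harald reaches Cassia via Harald → Oswin → Cassia.
Likewise Isolde reaches Cassia by chaining the stated constraints.
No chain forces Aldric (or any of the others) ahead of Cassia.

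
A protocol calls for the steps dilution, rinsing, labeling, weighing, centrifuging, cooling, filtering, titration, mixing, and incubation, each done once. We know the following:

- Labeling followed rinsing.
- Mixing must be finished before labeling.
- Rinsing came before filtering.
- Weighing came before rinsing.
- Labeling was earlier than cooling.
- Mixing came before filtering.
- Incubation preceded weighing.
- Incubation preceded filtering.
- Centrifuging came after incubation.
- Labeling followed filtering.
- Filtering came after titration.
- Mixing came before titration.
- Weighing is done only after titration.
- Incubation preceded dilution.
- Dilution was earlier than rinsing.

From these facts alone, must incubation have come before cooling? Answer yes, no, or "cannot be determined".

yes

Chain the constraints: incubation → filtering → labeling → cooling. Each link is directly stated, so incubation comes before cooling.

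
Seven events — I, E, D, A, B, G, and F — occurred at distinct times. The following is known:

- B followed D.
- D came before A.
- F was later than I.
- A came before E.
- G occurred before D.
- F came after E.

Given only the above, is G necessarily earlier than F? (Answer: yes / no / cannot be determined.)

yes

Chain the constraints: G → D → A → E → F. Each link is directly stated, so G comes before F.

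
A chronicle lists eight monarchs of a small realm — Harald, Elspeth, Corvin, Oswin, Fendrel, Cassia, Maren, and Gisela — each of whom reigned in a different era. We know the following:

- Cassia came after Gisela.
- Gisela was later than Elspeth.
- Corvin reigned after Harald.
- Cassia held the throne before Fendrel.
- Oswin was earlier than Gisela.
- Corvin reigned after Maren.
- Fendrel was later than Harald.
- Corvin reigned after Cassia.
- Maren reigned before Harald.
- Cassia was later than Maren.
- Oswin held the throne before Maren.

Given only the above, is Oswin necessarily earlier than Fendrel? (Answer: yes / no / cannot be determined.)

yes

Chain the constraints: Oswin → Gisela → Cassia → Fendrel. Each link is directly stated, so Oswin comes before Fendrel.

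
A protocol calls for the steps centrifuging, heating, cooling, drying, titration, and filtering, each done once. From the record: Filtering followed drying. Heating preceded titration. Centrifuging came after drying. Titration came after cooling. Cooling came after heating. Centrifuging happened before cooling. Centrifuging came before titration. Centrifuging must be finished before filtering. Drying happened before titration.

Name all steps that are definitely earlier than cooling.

Directly stated before cooling: centrifuging and heating.
Drying reaches cooling via drying → centrifuging → cooling.
No chain forces titration (or any of the others) ahead of cooling.

centrifuging, drying, heating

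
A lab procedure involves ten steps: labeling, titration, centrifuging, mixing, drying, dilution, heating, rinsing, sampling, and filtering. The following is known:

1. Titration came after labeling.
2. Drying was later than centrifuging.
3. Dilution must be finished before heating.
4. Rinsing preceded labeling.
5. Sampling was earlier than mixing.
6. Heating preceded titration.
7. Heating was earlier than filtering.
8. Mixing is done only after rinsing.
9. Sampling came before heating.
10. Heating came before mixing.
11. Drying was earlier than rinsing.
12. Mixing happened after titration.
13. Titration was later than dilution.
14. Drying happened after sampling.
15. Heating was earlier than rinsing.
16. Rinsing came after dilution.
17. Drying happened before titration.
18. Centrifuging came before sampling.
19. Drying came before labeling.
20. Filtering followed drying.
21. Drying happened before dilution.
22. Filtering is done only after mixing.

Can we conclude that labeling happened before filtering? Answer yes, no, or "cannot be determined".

Chain the constraints: labeling → titration → mixing → filtering. Each link is directly stated, so labeling comes before filtering.

yes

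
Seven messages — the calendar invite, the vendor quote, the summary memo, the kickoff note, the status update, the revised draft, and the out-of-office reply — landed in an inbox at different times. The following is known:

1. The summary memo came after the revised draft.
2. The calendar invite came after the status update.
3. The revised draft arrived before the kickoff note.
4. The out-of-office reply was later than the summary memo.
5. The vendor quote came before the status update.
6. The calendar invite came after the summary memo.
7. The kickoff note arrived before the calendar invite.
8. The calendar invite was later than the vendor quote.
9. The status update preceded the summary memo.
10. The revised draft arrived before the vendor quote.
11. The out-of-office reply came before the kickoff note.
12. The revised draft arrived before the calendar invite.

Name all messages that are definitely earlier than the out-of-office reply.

Directly stated before the out-of-office reply: the summary memo.
The revised draft reaches the out-of-office reply via the revised draft → the summary memo → the out-of-office reply.
The status update reaches the out-of-office reply via the status update → the summary memo → the out-of-office reply.
The vendor quote reaches the out-of-office reply via the vendor quote → the status update → the summary memo → the out-of-office reply.

the revised draft, the status update, the summary memo, the vendor quote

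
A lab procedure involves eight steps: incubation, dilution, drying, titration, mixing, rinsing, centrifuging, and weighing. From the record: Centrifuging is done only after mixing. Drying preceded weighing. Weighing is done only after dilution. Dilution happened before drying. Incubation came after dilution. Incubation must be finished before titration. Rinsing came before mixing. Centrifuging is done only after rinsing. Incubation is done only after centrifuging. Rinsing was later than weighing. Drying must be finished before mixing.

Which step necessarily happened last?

Every other step has a chain of constraints placing it before titration, so titration is last.

titration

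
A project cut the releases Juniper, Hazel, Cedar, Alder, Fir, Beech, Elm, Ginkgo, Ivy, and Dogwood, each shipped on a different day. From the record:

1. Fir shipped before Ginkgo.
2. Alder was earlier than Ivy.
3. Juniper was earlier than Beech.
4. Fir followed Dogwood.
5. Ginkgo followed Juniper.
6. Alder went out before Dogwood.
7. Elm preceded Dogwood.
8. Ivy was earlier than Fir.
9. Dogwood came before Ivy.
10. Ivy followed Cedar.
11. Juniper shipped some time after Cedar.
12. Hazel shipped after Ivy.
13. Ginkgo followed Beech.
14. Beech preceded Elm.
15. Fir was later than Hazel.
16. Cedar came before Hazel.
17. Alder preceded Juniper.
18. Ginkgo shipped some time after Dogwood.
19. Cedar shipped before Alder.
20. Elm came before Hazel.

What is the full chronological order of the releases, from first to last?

Cedar, Alder, Juniper, Beech, Elm, Dogwood, Ivy, Hazel, Fir, Ginkgo

The constraints fix every adjacent pair, so only one ordering works:
Cedar → Alder → Juniper → Beech → Elm → Dogwood → Ivy → Hazel → Fir → Ginkgo.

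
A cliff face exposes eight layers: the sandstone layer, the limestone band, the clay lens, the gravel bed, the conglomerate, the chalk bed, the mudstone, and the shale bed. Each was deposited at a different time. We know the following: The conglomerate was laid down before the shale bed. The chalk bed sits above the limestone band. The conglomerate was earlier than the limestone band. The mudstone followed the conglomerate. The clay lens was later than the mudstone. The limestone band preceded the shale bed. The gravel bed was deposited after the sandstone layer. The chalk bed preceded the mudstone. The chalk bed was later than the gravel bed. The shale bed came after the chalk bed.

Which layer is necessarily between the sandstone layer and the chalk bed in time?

the gravel bed

Tracing the constraints gives the sandstone layer → the gravel bed → the chalk bed, so the gravel bed sits after the sandstone layer and before the chalk bed.
No other layer is forced both after the sandstone layer and before the chalk bed.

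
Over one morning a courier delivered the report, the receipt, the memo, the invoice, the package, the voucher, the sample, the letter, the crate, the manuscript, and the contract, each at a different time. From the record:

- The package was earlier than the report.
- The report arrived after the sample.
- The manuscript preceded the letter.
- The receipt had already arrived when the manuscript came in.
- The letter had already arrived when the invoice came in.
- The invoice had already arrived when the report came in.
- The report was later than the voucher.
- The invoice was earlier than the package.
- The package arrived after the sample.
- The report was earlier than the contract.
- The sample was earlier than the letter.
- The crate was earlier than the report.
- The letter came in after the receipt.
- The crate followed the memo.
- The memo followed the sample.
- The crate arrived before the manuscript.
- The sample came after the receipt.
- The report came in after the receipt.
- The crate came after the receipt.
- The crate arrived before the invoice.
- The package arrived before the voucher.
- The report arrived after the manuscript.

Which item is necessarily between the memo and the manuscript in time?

Tracing the constraints gives the memo → the crate → the manuscript, so the crate sits after the memo and before the manuscript.
No other item is forced both after the memo and before the manuscript.

the crate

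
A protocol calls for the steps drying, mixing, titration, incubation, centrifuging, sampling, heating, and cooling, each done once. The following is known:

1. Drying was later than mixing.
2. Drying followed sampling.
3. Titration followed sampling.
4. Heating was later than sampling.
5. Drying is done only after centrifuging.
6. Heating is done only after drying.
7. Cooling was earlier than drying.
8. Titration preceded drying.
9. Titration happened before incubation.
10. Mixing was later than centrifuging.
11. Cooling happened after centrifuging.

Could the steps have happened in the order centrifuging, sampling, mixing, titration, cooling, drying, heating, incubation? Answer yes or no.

Check each stated constraint against the proposed order — e.g. centrifuging is ahead of drying; sampling is ahead of heating. Every pair is in the required order; nothing is violated.

yes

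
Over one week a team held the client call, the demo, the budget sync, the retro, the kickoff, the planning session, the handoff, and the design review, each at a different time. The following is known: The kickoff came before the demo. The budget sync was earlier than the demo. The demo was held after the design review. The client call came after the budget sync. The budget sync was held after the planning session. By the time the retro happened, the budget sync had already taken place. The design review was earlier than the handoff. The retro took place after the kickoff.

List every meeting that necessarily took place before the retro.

the budget sync, the kickoff, the planning session

Directly stated before the retro: the budget sync and the kickoff.
The planning session reaches the retro via the planning session → the budget sync → the retro.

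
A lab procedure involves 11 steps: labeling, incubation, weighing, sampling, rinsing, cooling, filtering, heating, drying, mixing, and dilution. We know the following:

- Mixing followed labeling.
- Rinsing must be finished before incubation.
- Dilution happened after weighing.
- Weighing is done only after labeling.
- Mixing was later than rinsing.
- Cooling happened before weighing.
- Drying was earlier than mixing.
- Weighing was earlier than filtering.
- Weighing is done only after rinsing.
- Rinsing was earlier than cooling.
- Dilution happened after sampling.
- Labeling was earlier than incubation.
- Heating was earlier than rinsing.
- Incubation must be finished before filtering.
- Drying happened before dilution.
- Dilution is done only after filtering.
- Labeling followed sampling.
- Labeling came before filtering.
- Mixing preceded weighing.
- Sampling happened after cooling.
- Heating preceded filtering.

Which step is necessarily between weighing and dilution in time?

filtering

Tracing the constraints gives weighing → filtering → dilution, so filtering sits after weighing and before dilution.
No other step is forced both after weighing and before dilution.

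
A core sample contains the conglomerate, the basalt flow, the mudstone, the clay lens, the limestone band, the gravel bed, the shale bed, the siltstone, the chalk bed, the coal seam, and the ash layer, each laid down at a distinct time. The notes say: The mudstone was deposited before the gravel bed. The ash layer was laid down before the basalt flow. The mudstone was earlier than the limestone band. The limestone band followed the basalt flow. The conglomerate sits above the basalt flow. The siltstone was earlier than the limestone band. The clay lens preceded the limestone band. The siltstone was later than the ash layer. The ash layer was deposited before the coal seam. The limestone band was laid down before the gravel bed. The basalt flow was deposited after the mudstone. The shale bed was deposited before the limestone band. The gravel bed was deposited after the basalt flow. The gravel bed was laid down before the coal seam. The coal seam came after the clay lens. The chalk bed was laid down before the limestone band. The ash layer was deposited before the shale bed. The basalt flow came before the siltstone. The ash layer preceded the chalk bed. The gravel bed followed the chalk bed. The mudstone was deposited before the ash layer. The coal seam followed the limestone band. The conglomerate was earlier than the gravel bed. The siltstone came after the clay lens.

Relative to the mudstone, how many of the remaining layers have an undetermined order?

1

Forced after the mudstone: the ash layer, the basalt flow, the chalk bed, the coal seam, the conglomerate, the gravel bed, the limestone band, the shale bed, and the siltstone.
That leaves the clay lens with no forced order relative to the mudstone — 1.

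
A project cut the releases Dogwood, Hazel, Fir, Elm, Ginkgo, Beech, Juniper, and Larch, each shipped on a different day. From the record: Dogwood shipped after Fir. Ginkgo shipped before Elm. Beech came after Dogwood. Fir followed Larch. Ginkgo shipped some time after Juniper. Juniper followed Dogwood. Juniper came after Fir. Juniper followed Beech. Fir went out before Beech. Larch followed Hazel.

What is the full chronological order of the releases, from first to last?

Hazel, Larch, Fir, Dogwood, Beech, Juniper, Ginkgo, Elm

The constraints fix every adjacent pair, so only one ordering works:
Hazel → Larch → Fir → Dogwood → Beech → Juniper → Ginkgo → Elm.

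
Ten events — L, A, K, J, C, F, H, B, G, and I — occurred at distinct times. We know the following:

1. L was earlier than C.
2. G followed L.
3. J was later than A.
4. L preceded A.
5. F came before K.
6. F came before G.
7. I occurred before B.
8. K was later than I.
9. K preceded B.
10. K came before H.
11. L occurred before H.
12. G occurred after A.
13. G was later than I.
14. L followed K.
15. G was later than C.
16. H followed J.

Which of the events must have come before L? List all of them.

F, I, K

Directly stated before L: K.
F reaches L via F → K → L.
I reaches L via I → K → L.
No chain forces G (or any of the others) ahead of L.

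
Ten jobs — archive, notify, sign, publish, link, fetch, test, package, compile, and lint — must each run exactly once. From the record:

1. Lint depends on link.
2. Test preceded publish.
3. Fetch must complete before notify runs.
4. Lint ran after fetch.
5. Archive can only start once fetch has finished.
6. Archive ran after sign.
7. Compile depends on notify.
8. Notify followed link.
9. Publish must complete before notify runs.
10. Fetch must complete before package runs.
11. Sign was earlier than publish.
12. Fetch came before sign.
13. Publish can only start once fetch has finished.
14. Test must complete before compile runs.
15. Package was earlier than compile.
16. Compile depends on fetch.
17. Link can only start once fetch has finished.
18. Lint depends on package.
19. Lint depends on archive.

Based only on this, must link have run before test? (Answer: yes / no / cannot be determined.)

No chain of stated constraints runs from link to test, and none runs from test to link either.
So the relative order of link and test is not fixed by the given facts.

cannot be determined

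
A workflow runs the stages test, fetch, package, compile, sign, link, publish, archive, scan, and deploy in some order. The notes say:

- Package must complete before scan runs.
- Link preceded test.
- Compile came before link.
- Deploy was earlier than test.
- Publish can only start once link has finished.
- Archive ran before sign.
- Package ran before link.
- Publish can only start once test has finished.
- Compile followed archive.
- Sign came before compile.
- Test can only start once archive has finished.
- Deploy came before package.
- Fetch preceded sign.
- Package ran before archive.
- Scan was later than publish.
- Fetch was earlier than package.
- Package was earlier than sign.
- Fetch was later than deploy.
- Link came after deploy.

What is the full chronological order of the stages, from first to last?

The constraints fix every adjacent pair, so only one ordering works:
deploy → fetch → package → archive → sign → compile → link → test → publish → scan.

deploy, fetch, package, archive, sign, compile, link, test, publish, scan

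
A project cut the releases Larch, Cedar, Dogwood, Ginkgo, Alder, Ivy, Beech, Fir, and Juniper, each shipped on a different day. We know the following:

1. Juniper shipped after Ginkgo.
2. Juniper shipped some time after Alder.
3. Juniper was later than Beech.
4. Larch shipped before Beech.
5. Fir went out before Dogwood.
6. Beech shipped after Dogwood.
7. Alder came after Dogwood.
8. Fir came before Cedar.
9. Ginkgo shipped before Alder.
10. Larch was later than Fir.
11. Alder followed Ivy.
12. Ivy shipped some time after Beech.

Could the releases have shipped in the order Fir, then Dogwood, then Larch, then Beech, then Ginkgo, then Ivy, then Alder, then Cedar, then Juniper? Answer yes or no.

Check each stated constraint against the proposed order — e.g. Beech is ahead of Juniper; Fir is ahead of Cedar. Every pair is in the required order; nothing is violated.

yes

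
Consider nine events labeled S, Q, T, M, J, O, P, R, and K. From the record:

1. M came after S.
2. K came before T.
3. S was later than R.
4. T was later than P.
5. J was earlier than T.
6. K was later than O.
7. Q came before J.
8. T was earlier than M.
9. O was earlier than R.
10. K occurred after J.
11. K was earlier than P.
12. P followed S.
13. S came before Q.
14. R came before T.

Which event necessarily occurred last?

Every other event has a chain of constraints placing it before M, so M is last.

M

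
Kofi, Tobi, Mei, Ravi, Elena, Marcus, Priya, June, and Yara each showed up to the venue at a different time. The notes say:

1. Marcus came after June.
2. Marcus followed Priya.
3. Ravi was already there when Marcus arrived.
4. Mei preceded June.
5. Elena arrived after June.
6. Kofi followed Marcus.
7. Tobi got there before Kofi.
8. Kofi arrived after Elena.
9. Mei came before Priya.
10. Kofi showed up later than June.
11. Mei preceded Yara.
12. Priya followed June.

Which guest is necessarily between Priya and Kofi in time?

Tracing the constraints gives Priya → Marcus → Kofi, so Marcus sits after Priya and before Kofi.
No other guest is forced both after Priya and before Kofi.

Marcus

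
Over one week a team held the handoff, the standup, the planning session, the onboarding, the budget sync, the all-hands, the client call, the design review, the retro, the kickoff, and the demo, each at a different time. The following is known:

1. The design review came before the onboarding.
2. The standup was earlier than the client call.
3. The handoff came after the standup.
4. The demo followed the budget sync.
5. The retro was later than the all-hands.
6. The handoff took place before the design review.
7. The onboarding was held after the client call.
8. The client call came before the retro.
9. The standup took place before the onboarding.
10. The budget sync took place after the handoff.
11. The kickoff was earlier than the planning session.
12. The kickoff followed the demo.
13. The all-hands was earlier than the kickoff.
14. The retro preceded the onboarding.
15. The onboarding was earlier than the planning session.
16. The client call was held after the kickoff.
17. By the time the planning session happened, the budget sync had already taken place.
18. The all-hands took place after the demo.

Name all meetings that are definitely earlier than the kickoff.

Directly stated before the kickoff: the all-hands and the demo.
The budget sync reaches the kickoff via the budget sync → the demo → the kickoff.
The handoff reaches the kickoff via the handoff → the budget sync → the demo → the kickoff.
The standup reaches the kickoff via the standup → the handoff → the budget sync → the demo → the kickoff.

the all-hands, the budget sync, the demo, the handoff, the standup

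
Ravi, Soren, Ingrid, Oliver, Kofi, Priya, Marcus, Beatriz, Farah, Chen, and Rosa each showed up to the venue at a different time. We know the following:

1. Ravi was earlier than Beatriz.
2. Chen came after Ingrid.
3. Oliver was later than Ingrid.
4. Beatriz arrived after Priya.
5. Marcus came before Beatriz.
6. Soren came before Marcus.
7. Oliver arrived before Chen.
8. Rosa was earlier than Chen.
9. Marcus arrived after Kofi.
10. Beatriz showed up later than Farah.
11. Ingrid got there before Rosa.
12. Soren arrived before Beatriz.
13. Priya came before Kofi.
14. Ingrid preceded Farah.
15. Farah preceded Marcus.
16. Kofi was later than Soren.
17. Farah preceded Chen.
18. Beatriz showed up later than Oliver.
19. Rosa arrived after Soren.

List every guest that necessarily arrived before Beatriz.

Farah, Ingrid, Kofi, Marcus, Oliver, Priya, Ravi, Soren

Directly stated before Beatriz: Farah, Marcus, Oliver, Priya, Ravi, and Soren.
Ingrid reaches Beatriz via Ingrid → Farah → Beatriz.
Kofi reaches Beatriz via Kofi → Marcus → Beatriz.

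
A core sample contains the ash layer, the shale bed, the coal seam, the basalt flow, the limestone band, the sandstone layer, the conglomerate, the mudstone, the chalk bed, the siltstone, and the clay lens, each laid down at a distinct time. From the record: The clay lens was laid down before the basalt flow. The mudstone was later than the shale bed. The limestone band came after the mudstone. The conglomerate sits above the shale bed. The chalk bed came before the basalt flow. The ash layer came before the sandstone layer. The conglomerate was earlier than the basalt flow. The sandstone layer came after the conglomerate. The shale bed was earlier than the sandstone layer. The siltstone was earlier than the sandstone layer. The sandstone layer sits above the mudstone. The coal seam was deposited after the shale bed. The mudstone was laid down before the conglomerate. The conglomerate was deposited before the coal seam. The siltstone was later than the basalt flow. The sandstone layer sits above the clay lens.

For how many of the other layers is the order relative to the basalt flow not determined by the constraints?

Forced before the basalt flow: the chalk bed, the clay lens, the conglomerate, the mudstone, and the shale bed; forced after the basalt flow: the sandstone layer and the siltstone.
That leaves the ash layer, the coal seam, and the limestone band with no forced order relative to the basalt flow — 3.

3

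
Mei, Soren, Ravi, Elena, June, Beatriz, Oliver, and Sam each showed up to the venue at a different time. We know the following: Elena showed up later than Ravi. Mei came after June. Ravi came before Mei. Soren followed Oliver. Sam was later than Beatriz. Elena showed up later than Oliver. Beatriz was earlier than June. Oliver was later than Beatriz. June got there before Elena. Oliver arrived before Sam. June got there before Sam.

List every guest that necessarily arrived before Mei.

Beatriz, June, Ravi

Directly stated before Mei: June and Ravi.
Beatriz reaches Mei via Beatriz → June → Mei.
No chain forces Sam (or any of the others) ahead of Mei.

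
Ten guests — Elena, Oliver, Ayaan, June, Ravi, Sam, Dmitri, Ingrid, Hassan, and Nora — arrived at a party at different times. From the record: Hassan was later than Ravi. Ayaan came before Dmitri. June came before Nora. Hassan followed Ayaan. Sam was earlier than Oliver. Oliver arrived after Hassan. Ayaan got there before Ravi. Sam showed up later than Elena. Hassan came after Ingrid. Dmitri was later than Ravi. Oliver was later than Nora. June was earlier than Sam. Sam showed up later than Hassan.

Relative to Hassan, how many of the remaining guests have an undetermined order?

Forced before Hassan: Ayaan, Ingrid, and Ravi; forced after Hassan: Oliver and Sam.
That leaves Dmitri, Elena, June, and Nora with no forced order relative to Hassan — 4.

4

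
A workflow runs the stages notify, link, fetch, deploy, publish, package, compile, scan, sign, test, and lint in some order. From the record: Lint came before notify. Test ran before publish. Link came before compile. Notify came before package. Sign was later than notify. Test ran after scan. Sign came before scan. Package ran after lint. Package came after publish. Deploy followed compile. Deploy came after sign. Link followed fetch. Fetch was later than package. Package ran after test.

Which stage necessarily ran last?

deploy

Every other stage has a chain of constraints placing it before deploy, so deploy is last.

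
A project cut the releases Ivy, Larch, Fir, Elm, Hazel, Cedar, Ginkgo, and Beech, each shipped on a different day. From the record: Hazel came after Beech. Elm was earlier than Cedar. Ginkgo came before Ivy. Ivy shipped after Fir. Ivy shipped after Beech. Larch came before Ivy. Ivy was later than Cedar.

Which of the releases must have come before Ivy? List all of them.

Beech, Cedar, Elm, Fir, Ginkgo, Larch

Directly stated before Ivy: Beech, Cedar, Fir, Ginkgo, and Larch.
Elm reaches Ivy via Elm → Cedar → Ivy.
No chain forces Hazel ahead of Ivy.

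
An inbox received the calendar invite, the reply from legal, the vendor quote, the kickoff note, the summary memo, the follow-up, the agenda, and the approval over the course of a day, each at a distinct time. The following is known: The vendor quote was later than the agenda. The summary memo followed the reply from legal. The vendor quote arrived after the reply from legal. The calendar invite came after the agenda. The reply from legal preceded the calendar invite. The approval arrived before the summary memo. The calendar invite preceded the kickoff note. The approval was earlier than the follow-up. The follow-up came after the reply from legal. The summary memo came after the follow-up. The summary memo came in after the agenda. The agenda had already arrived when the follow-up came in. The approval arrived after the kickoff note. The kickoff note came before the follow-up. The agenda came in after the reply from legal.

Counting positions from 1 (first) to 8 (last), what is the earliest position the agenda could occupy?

2

The reply from legal must come before the agenda — 1 forced predecessor.
Nothing else is forced ahead of the agenda, so its earliest slot is position 1 + 1 = 2.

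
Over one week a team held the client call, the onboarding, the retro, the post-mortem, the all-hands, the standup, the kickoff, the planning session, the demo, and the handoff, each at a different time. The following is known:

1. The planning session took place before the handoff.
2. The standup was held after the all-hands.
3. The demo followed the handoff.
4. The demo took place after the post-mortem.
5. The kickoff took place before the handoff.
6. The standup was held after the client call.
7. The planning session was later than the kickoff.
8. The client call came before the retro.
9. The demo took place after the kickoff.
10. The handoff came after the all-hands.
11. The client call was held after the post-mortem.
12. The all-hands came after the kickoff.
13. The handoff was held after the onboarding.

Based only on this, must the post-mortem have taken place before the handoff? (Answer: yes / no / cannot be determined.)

No chain of stated constraints runs from the post-mortem to the handoff, and none runs from the handoff to the post-mortem either.
So the relative order of the post-mortem and the handoff is not fixed by the given facts.

cannot be determined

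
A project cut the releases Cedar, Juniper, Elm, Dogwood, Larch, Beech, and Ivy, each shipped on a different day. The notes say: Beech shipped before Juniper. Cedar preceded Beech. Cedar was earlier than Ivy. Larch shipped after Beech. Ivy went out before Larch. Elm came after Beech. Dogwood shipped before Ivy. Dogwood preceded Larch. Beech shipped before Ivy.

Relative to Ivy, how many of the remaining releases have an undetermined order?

Forced before Ivy: Beech, Cedar, and Dogwood; forced after Ivy: Larch.
That leaves Elm and Juniper with no forced order relative to Ivy — 2.

2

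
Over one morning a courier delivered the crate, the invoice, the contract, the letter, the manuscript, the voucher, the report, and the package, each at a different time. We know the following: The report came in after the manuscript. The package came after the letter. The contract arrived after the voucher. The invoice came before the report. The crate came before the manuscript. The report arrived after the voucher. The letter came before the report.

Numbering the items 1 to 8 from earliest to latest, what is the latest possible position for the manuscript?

7

The manuscript must come before the report — 1 item forced after it.
Everything else can be placed before the manuscript in some valid order, so the manuscript can sit as late as position 8 − 1 = 7.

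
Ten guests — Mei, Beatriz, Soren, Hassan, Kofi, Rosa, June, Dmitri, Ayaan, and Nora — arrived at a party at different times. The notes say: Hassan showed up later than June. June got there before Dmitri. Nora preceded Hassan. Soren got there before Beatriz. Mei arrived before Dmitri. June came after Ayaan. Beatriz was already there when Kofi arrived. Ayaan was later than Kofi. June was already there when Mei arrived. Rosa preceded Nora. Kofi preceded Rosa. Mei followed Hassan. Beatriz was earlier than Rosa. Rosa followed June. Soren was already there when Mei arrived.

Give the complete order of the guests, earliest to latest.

Soren, Beatriz, Kofi, Ayaan, June, Rosa, Nora, Hassan, Mei, Dmitri

The constraints fix every adjacent pair, so only one ordering works:
Soren → Beatriz → Kofi → Ayaan → June → Rosa → Nora → Hassan → Mei → Dmitri.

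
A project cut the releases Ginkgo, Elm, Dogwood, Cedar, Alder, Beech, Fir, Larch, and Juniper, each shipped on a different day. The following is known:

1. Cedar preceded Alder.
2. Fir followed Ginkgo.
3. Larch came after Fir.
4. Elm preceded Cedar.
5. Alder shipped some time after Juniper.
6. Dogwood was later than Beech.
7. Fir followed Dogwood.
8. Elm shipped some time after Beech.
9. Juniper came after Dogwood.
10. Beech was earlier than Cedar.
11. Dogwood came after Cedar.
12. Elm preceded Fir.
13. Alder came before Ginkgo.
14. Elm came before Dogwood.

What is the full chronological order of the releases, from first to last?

Beech, Elm, Cedar, Dogwood, Juniper, Alder, Ginkgo, Fir, Larch

The constraints fix every adjacent pair, so only one ordering works:
Beech → Elm → Cedar → Dogwood → Juniper → Alder → Ginkgo → Fir → Larch.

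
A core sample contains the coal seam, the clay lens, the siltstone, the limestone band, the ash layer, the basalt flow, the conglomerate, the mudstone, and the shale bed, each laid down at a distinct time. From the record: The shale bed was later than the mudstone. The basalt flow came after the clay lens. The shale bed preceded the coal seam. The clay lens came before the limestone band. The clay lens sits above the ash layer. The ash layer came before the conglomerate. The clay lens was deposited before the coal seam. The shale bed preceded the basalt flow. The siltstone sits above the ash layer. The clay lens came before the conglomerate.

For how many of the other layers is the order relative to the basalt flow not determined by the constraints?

4

Forced before the basalt flow: the ash layer, the clay lens, the mudstone, and the shale bed.
That leaves the coal seam, the conglomerate, the limestone band, and the siltstone with no forced order relative to the basalt flow — 4.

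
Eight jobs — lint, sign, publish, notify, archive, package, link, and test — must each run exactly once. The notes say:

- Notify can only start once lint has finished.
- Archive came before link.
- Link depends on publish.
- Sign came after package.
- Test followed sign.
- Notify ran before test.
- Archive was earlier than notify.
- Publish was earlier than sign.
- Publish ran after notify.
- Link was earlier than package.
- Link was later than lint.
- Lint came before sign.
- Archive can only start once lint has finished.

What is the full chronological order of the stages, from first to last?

lint, archive, notify, publish, link, package, sign, test

The constraints fix every adjacent pair, so only one ordering works:
lint → archive → notify → publish → link → package → sign → test.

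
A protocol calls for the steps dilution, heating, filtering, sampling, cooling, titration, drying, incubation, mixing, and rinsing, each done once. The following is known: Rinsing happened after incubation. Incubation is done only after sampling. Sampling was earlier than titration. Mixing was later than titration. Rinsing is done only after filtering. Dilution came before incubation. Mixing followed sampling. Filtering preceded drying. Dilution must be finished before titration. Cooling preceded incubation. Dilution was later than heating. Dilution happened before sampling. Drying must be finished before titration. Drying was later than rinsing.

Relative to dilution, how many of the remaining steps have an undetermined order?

Forced before dilution: heating; forced after dilution: drying, incubation, mixing, rinsing, sampling, and titration.
That leaves cooling and filtering with no forced order relative to dilution — 2.

2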